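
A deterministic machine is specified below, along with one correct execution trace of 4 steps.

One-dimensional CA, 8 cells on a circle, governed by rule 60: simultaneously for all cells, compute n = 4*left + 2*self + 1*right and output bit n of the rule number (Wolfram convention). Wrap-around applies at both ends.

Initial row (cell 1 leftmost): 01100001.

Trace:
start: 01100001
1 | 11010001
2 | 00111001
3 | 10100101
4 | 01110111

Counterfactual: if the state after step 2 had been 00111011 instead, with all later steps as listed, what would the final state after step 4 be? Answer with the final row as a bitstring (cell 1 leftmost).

state after step 2 := 00111011
3 | 10100110
4 | 11110101

11110101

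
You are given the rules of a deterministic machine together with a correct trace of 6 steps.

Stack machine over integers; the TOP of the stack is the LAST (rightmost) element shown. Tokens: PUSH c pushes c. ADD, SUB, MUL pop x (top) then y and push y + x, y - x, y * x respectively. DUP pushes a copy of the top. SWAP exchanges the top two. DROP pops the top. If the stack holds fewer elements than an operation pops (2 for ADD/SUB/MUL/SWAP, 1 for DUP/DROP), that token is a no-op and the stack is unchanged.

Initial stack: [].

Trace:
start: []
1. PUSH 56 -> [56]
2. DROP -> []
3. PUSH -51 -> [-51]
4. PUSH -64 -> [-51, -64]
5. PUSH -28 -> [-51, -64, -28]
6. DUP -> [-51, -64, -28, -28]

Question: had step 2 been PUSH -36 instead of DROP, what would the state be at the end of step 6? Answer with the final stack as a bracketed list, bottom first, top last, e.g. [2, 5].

[56, -36, -51, -64, -28, -28]

(re-executing from step 2 with the substitution; state before step 2: [56])
2. PUSH -36 -> [56, -36]
3. PUSH -51 -> [56, -36, -51]
4. PUSH -64 -> [56, -36, -51, -64]
5. PUSH -28 -> [56, -36, -51, -64, -28]
6. DUP -> [56, -36, -51, -64, -28, -28]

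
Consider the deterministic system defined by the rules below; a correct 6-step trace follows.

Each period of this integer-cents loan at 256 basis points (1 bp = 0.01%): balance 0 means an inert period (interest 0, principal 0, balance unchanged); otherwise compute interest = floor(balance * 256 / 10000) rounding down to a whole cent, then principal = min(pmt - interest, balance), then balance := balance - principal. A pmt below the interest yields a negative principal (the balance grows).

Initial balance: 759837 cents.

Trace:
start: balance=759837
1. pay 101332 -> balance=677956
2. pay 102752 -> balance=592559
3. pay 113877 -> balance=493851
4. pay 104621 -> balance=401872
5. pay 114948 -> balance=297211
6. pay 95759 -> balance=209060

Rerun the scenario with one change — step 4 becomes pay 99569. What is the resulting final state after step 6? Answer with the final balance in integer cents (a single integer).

(re-executing from step 4 with the substitution; state before step 4: balance=493851)
4. pay 99569 -> balance=406924
5. pay 114948 -> balance=302393
6. pay 95759 -> balance=214375

214375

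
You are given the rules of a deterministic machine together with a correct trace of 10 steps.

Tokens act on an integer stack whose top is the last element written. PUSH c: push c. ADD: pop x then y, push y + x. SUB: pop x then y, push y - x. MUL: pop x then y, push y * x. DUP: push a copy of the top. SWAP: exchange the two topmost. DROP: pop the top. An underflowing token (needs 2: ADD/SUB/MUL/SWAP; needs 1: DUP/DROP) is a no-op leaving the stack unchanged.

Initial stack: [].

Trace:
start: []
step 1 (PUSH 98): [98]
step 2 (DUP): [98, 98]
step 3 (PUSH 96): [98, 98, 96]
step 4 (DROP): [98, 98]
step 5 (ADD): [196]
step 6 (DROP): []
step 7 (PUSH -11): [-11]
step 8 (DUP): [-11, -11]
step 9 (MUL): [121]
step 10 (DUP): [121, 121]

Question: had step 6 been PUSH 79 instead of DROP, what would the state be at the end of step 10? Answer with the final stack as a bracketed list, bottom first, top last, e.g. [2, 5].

(re-executing from step 6 with the substitution; state before step 6: [196])
step 6 (PUSH 79): [196, 79]
step 7 (PUSH -11): [196, 79, -11]
step 8 (DUP): [196, 79, -11, -11]
step 9 (MUL): [196, 79, 121]
step 10 (DUP): [196, 79, 121, 121]

[196, 79, 121, 121]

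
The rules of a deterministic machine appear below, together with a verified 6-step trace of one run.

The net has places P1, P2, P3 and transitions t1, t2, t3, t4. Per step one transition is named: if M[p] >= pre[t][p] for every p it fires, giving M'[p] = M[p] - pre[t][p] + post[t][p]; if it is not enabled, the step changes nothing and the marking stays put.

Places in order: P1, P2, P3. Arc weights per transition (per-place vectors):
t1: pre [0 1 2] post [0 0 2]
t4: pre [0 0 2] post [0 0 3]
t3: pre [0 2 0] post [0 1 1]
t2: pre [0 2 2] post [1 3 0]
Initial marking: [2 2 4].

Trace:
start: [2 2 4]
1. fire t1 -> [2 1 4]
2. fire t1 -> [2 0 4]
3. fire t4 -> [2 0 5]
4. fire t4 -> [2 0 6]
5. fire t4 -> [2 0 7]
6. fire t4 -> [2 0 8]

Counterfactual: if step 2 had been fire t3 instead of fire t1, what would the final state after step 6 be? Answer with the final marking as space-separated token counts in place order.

(re-executing from step 2 with the substitution; state before step 2: [2 1 4])
2. fire t3 -> [2 1 4]
3. fire t4 -> [2 1 5]
4. fire t4 -> [2 1 6]
5. fire t4 -> [2 1 7]
6. fire t4 -> [2 1 8]

2 1 8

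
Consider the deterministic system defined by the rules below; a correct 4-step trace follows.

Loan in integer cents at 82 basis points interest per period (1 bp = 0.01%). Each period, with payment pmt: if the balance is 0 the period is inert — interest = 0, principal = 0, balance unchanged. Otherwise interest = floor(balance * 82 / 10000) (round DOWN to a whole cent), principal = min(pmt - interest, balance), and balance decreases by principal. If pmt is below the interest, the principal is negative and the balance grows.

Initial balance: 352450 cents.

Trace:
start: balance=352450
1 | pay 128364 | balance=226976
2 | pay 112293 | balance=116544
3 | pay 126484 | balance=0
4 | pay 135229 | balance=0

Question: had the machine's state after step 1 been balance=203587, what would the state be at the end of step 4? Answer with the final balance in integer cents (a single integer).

0

state after step 1 := balance=203587
2 | pay 112293 | balance=92963
3 | pay 126484 | balance=0
4 | pay 135229 | balance=0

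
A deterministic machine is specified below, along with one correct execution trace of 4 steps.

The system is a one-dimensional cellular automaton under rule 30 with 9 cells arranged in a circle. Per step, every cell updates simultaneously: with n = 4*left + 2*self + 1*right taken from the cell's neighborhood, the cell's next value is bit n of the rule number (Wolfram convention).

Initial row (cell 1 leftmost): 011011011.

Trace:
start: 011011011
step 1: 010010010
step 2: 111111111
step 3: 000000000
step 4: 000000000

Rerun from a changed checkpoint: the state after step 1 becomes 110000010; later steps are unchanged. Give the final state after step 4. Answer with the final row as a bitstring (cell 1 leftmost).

state after step 1 := 110000010
step 2: 101000110
step 3: 101101100
step 4: 101001011

101001011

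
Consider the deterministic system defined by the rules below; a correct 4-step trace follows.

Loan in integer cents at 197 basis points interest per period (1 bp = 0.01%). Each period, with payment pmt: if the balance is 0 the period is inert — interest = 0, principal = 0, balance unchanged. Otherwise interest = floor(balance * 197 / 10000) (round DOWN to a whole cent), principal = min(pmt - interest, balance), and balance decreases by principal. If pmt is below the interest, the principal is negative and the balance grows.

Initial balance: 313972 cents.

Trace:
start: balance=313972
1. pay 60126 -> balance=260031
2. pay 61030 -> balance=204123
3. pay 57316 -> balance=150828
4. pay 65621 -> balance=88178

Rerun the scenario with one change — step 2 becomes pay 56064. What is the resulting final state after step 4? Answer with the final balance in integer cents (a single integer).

(re-executing from step 2 with the substitution; state before step 2: balance=260031)
2. pay 56064 -> balance=209089
3. pay 57316 -> balance=155892
4. pay 65621 -> balance=93342

93342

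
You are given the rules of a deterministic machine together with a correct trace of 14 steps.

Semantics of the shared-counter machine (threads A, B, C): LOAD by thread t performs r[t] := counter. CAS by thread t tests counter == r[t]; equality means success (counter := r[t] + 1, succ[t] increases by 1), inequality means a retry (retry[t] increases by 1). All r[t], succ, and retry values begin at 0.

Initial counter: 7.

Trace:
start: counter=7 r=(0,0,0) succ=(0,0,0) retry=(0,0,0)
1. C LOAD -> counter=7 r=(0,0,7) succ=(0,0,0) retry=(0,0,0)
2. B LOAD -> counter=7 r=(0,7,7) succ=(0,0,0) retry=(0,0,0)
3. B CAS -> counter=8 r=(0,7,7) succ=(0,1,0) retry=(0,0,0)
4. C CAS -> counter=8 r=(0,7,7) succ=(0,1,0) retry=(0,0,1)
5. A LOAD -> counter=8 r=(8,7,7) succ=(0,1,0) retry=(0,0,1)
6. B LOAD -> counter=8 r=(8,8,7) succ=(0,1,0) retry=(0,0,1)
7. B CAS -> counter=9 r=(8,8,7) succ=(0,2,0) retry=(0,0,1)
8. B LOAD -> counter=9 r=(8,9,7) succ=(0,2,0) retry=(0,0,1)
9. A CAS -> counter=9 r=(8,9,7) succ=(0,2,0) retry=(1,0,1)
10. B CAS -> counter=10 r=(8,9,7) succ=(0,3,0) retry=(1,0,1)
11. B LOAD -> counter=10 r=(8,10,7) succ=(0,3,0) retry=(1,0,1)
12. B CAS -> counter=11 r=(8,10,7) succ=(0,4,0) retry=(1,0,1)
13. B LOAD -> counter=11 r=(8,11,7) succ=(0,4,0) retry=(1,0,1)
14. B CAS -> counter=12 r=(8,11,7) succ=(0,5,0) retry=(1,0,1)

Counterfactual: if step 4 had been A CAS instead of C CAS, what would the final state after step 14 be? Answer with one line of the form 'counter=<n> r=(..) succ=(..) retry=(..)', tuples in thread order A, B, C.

counter=12 r=(8,11,7) succ=(0,5,0) retry=(2,0,0)

(re-executing from step 4 with the substitution; state before step 4: counter=8 r=(0,7,7) succ=(0,1,0) retry=(0,0,0))
4. A CAS -> counter=8 r=(0,7,7) succ=(0,1,0) retry=(1,0,0)
5. A LOAD -> counter=8 r=(8,7,7) succ=(0,1,0) retry=(1,0,0)
6. B LOAD -> counter=8 r=(8,8,7) succ=(0,1,0) retry=(1,0,0)
7. B CAS -> counter=9 r=(8,8,7) succ=(0,2,0) retry=(1,0,0)
8. B LOAD -> counter=9 r=(8,9,7) succ=(0,2,0) retry=(1,0,0)
9. A CAS -> counter=9 r=(8,9,7) succ=(0,2,0) retry=(2,0,0)
10. B CAS -> counter=10 r=(8,9,7) succ=(0,3,0) retry=(2,0,0)
11. B LOAD -> counter=10 r=(8,10,7) succ=(0,3,0) retry=(2,0,0)
12. B CAS -> counter=11 r=(8,10,7) succ=(0,4,0) retry=(2,0,0)
13. B LOAD -> counter=11 r=(8,11,7) succ=(0,4,0) retry=(2,0,0)
14. B CAS -> counter=12 r=(8,11,7) succ=(0,5,0) retry=(2,0,0)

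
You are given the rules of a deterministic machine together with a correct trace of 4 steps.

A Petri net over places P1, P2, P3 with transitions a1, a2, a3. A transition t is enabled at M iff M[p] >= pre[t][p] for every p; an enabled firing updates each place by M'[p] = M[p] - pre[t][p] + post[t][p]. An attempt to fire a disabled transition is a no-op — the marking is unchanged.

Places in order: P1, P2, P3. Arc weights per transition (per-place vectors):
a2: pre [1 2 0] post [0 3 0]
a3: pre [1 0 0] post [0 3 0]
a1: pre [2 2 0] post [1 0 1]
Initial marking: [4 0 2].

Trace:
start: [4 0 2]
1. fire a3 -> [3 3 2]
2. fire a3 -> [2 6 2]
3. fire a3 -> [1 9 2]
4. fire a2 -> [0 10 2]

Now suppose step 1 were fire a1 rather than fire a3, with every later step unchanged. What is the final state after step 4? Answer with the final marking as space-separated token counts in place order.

1 7 2

(re-executing from step 1 with the substitution; state before step 1: [4 0 2])
1. fire a1 -> [4 0 2]
2. fire a3 -> [3 3 2]
3. fire a3 -> [2 6 2]
4. fire a2 -> [1 7 2]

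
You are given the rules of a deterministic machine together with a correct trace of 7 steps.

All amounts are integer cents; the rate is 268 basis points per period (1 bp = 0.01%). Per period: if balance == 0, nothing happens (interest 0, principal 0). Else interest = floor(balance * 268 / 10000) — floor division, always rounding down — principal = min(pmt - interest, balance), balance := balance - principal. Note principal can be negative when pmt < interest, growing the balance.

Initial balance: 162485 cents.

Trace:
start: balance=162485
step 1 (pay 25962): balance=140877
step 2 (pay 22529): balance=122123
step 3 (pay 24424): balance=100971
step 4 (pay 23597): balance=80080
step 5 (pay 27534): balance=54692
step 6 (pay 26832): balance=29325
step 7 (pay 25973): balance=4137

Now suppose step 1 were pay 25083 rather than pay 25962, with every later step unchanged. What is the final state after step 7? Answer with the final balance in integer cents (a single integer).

5167

(re-executing from step 1 with the substitution; state before step 1: balance=162485)
step 1 (pay 25083): balance=141756
step 2 (pay 22529): balance=123026
step 3 (pay 24424): balance=101899
step 4 (pay 23597): balance=81032
step 5 (pay 27534): balance=55669
step 6 (pay 26832): balance=30328
step 7 (pay 25973): balance=5167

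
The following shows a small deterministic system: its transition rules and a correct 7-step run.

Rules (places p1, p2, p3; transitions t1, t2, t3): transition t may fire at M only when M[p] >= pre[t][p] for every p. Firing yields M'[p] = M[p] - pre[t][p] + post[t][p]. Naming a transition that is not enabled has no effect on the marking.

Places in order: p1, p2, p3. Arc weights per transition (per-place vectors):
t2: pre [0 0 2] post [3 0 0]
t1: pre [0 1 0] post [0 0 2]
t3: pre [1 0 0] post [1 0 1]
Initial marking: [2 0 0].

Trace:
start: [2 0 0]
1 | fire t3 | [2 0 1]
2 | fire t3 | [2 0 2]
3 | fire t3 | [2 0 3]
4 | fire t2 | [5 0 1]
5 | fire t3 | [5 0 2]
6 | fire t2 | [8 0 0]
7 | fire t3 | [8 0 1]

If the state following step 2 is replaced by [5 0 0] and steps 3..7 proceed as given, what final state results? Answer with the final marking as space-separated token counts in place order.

8 0 1

state after step 2 := [5 0 0]
3 | fire t3 | [5 0 1]
4 | fire t2 | [5 0 1]
5 | fire t3 | [5 0 2]
6 | fire t2 | [8 0 0]
7 | fire t3 | [8 0 1]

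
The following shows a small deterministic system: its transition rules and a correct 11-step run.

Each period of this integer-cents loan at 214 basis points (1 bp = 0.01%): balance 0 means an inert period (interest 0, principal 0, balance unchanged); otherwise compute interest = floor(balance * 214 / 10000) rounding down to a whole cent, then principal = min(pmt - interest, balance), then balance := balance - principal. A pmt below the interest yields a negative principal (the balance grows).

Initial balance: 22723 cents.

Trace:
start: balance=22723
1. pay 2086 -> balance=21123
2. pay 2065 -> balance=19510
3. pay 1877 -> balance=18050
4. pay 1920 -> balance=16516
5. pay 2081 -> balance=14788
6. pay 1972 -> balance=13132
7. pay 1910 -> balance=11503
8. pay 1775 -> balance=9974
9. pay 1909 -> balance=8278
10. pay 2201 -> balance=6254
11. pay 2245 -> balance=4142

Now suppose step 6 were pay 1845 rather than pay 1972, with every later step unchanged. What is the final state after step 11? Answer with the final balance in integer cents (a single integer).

(re-executing from step 6 with the substitution; state before step 6: balance=14788)
6. pay 1845 -> balance=13259
7. pay 1910 -> balance=11632
8. pay 1775 -> balance=10105
9. pay 1909 -> balance=8412
10. pay 2201 -> balance=6391
11. pay 2245 -> balance=4282

4282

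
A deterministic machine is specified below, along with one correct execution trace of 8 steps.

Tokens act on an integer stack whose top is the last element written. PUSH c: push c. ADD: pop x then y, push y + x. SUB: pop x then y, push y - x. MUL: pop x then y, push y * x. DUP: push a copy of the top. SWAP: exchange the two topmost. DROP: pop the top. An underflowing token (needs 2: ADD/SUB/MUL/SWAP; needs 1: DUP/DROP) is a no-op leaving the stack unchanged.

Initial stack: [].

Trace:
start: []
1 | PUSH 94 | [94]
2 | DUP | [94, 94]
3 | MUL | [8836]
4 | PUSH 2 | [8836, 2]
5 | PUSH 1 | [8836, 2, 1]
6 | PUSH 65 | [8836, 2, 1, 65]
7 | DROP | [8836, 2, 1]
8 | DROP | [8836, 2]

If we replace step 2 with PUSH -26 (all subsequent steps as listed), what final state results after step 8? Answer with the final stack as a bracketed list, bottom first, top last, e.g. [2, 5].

(re-executing from step 2 with the substitution; state before step 2: [94])
2 | PUSH -26 | [94, -26]
3 | MUL | [-2444]
4 | PUSH 2 | [-2444, 2]
5 | PUSH 1 | [-2444, 2, 1]
6 | PUSH 65 | [-2444, 2, 1, 65]
7 | DROP | [-2444, 2, 1]
8 | DROP | [-2444, 2]

[-2444, 2]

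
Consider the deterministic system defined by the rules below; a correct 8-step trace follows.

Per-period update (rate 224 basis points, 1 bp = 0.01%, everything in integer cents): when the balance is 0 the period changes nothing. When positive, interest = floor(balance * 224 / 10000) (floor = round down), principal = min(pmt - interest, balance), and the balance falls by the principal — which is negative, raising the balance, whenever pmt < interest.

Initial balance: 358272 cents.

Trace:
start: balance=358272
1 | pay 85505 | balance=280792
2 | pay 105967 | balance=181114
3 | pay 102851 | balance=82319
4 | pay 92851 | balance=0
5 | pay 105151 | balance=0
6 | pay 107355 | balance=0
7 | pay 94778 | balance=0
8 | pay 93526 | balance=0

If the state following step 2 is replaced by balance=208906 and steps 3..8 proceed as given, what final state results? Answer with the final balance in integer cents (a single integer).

0

state after step 2 := balance=208906
3 | pay 102851 | balance=110734
4 | pay 92851 | balance=20363
5 | pay 105151 | balance=0
6 | pay 107355 | balance=0
7 | pay 94778 | balance=0
8 | pay 93526 | balance=0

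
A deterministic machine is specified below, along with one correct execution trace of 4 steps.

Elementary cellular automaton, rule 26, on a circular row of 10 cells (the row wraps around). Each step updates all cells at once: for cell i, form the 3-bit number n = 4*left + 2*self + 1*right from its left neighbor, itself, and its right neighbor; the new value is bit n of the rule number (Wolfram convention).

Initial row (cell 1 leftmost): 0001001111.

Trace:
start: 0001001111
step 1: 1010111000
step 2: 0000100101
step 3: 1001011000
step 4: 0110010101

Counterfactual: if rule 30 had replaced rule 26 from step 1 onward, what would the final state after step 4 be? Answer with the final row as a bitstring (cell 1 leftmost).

1110111001

(re-executing steps 1..4 under rule 30; state before step 1: 0001001111)
step 1: 1011111000
step 2: 1010000101
step 3: 0011001101
step 4: 1110111001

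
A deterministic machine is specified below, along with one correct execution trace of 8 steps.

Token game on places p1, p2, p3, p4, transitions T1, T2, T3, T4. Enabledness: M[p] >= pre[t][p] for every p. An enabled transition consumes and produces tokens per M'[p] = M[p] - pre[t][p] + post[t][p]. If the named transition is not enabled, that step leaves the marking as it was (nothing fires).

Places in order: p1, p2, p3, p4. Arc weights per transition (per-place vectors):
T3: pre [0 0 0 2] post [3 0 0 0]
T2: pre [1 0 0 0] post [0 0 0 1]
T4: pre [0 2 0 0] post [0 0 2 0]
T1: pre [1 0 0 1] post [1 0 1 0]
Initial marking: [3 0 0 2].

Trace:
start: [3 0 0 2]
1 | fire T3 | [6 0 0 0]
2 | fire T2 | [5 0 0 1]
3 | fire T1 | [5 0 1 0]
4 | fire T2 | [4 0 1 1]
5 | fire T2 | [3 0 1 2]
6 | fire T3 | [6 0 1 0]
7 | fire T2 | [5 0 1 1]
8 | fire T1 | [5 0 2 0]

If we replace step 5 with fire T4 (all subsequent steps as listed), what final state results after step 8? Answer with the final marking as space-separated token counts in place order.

(re-executing from step 5 with the substitution; state before step 5: [4 0 1 1])
5 | fire T4 | [4 0 1 1]
6 | fire T3 | [4 0 1 1]
7 | fire T2 | [3 0 1 2]
8 | fire T1 | [3 0 2 1]

3 0 2 1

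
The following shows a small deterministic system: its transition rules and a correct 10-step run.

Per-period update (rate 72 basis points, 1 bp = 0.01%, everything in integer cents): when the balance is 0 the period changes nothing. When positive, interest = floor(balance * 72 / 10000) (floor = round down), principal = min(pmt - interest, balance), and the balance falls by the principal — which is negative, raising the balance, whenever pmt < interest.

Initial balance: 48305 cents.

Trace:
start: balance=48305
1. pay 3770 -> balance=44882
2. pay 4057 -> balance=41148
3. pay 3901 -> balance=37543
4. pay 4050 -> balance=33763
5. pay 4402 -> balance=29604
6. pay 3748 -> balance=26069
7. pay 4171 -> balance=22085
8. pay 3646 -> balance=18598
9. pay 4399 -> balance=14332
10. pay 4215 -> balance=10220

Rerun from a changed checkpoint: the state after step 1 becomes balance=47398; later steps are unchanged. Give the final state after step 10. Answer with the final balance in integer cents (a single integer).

state after step 1 := balance=47398
2. pay 4057 -> balance=43682
3. pay 3901 -> balance=40095
4. pay 4050 -> balance=36333
5. pay 4402 -> balance=32192
6. pay 3748 -> balance=28675
7. pay 4171 -> balance=24710
8. pay 3646 -> balance=21241
9. pay 4399 -> balance=16994
10. pay 4215 -> balance=12901

12901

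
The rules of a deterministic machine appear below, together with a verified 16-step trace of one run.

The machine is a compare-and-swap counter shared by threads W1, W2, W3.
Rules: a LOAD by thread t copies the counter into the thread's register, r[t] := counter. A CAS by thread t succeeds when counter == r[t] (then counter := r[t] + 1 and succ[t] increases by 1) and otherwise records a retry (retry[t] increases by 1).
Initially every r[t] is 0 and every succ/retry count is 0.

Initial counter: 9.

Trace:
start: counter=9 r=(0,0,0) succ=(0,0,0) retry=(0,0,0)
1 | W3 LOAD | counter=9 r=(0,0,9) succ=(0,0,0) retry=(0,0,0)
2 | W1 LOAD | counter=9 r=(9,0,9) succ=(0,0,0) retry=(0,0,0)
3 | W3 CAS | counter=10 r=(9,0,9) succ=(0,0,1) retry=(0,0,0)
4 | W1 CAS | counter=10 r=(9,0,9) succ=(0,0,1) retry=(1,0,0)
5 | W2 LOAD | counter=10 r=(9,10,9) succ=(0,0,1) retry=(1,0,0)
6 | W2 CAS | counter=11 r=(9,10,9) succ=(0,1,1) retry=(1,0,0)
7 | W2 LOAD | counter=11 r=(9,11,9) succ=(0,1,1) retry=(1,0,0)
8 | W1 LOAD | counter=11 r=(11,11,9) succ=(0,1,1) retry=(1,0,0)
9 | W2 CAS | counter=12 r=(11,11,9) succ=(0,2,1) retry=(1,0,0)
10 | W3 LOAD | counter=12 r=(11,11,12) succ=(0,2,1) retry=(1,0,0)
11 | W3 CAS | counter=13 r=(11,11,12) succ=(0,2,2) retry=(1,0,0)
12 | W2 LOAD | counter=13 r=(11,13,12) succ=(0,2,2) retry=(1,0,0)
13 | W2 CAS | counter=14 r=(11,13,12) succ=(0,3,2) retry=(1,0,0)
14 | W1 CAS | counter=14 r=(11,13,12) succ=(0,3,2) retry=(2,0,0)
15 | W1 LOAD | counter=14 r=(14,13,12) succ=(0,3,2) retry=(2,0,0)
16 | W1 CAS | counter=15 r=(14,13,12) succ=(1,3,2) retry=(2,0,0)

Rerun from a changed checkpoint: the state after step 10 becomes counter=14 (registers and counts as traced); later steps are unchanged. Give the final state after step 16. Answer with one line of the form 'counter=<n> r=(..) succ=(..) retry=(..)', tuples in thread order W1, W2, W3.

state after step 10 := counter=14 r=(11,11,12) succ=(0,2,1) retry=(1,0,0)
11 | W3 CAS | counter=14 r=(11,11,12) succ=(0,2,1) retry=(1,0,1)
12 | W2 LOAD | counter=14 r=(11,14,12) succ=(0,2,1) retry=(1,0,1)
13 | W2 CAS | counter=15 r=(11,14,12) succ=(0,3,1) retry=(1,0,1)
14 | W1 CAS | counter=15 r=(11,14,12) succ=(0,3,1) retry=(2,0,1)
15 | W1 LOAD | counter=15 r=(15,14,12) succ=(0,3,1) retry=(2,0,1)
16 | W1 CAS | counter=16 r=(15,14,12) succ=(1,3,1) retry=(2,0,1)

counter=16 r=(15,14,12) succ=(1,3,1) retry=(2,0,1)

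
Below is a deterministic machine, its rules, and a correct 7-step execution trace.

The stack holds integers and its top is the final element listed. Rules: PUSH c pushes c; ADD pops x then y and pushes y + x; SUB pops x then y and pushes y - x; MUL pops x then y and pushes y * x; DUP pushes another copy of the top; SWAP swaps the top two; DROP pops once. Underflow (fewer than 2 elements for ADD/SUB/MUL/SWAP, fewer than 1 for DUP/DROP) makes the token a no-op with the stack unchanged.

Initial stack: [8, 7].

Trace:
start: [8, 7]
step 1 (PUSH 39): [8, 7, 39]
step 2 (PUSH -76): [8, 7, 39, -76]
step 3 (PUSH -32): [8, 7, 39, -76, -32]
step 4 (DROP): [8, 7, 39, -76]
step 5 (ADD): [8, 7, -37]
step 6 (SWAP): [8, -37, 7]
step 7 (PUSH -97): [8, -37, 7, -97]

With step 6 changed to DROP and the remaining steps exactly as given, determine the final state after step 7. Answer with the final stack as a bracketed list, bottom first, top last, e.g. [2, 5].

(re-executing from step 6 with the substitution; state before step 6: [8, 7, -37])
step 6 (DROP): [8, 7]
step 7 (PUSH -97): [8, 7, -97]

[8, 7, -97]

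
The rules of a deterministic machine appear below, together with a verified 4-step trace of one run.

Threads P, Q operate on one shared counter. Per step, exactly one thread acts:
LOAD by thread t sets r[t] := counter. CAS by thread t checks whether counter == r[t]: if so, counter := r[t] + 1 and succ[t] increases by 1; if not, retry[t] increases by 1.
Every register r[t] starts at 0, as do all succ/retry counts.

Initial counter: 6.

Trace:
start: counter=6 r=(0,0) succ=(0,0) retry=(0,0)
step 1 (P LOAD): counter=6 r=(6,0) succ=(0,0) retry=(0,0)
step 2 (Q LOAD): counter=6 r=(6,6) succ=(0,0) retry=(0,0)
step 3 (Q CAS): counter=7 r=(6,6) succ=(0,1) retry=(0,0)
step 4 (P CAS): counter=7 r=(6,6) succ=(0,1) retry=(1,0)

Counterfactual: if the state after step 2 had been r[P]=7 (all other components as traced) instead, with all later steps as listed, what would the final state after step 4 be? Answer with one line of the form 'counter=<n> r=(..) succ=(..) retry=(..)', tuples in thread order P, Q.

counter=8 r=(7,6) succ=(1,1) retry=(0,0)

state after step 2 := counter=6 r=(7,6) succ=(0,0) retry=(0,0)
step 3 (Q CAS): counter=7 r=(7,6) succ=(0,1) retry=(0,0)
step 4 (P CAS): counter=8 r=(7,6) succ=(1,1) retry=(0,0)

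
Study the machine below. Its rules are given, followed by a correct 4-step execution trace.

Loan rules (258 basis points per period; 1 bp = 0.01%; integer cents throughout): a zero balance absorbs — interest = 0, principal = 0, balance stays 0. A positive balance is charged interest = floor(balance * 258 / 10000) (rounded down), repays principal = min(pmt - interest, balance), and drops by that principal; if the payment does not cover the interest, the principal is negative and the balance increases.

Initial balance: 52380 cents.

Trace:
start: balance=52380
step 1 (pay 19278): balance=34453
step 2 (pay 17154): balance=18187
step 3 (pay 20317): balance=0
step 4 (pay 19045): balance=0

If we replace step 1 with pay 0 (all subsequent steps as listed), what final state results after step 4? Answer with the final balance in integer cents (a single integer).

(re-executing from step 1 with the substitution; state before step 1: balance=52380)
step 1 (pay 0): balance=53731
step 2 (pay 17154): balance=37963
step 3 (pay 20317): balance=18625
step 4 (pay 19045): balance=60

60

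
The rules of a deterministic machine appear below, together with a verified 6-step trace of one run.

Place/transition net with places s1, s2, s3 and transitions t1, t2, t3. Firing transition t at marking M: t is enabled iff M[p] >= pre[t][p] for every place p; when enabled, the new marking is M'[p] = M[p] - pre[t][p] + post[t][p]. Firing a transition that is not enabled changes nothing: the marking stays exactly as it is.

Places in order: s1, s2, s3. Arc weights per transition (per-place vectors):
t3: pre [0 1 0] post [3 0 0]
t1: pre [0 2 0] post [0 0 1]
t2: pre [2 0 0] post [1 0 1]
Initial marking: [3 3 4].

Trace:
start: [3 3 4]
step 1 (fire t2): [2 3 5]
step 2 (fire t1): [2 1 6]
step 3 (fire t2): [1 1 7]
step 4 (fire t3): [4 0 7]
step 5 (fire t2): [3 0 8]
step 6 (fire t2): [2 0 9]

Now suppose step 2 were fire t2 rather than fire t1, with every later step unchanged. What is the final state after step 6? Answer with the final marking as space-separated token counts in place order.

(re-executing from step 2 with the substitution; state before step 2: [2 3 5])
step 2 (fire t2): [1 3 6]
step 3 (fire t2): [1 3 6]
step 4 (fire t3): [4 2 6]
step 5 (fire t2): [3 2 7]
step 6 (fire t2): [2 2 8]

2 2 8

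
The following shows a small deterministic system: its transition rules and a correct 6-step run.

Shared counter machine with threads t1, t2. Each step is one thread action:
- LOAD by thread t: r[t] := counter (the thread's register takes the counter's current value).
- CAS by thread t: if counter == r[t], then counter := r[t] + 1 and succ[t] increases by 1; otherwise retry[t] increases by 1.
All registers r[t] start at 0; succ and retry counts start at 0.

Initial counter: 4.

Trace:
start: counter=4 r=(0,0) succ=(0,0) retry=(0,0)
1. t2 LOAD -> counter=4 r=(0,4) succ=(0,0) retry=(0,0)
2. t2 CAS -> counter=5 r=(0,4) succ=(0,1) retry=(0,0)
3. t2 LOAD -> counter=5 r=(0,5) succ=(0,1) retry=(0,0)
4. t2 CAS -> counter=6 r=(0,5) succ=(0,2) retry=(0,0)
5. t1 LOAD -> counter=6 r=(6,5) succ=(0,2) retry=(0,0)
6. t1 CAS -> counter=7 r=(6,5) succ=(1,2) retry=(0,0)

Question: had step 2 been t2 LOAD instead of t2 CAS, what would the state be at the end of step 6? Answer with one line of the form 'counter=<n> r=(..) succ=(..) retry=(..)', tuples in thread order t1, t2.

(re-executing from step 2 with the substitution; state before step 2: counter=4 r=(0,4) succ=(0,0) retry=(0,0))
2. t2 LOAD -> counter=4 r=(0,4) succ=(0,0) retry=(0,0)
3. t2 LOAD -> counter=4 r=(0,4) succ=(0,0) retry=(0,0)
4. t2 CAS -> counter=5 r=(0,4) succ=(0,1) retry=(0,0)
5. t1 LOAD -> counter=5 r=(5,4) succ=(0,1) retry=(0,0)
6. t1 CAS -> counter=6 r=(5,4) succ=(1,1) retry=(0,0)

counter=6 r=(5,4) succ=(1,1) retry=(0,0)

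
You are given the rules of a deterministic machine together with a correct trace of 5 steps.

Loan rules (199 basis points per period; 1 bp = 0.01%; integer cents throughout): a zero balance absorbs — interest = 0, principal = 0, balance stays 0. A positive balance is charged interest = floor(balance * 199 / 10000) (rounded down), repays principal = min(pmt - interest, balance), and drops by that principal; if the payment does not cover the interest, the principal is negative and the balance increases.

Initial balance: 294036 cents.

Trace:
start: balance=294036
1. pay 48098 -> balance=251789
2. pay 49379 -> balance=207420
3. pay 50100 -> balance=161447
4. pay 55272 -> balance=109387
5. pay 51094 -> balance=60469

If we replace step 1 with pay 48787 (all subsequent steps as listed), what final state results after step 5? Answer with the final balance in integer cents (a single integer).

59724

(re-executing from step 1 with the substitution; state before step 1: balance=294036)
1. pay 48787 -> balance=251100
2. pay 49379 -> balance=206717
3. pay 50100 -> balance=160730
4. pay 55272 -> balance=108656
5. pay 51094 -> balance=59724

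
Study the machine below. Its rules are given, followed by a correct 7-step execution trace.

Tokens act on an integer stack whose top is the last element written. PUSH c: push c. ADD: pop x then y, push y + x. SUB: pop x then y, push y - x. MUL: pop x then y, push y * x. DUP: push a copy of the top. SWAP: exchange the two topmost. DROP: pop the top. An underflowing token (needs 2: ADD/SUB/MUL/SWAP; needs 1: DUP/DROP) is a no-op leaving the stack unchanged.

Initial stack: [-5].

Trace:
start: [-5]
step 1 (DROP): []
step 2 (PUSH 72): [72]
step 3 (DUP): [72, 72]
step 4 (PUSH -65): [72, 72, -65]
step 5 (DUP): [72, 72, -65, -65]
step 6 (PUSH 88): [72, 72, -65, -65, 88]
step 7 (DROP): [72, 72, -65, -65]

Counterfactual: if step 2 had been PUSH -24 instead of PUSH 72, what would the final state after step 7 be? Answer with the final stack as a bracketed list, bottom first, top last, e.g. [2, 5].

(re-executing from step 2 with the substitution; state before step 2: [])
step 2 (PUSH -24): [-24]
step 3 (DUP): [-24, -24]
step 4 (PUSH -65): [-24, -24, -65]
step 5 (DUP): [-24, -24, -65, -65]
step 6 (PUSH 88): [-24, -24, -65, -65, 88]
step 7 (DROP): [-24, -24, -65, -65]

[-24, -24, -65, -65]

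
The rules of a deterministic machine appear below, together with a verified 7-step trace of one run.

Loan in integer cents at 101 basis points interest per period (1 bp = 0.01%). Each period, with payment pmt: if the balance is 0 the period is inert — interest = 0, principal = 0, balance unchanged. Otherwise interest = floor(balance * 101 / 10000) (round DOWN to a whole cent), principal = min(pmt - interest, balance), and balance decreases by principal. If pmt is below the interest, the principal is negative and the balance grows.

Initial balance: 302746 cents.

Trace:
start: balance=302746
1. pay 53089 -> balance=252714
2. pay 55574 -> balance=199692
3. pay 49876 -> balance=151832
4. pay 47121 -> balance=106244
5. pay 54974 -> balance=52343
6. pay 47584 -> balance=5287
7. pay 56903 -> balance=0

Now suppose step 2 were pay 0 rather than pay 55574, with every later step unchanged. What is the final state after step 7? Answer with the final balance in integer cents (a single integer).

(re-executing from step 2 with the substitution; state before step 2: balance=252714)
2. pay 0 -> balance=255266
3. pay 49876 -> balance=207968
4. pay 47121 -> balance=162947
5. pay 54974 -> balance=109618
6. pay 47584 -> balance=63141
7. pay 56903 -> balance=6875

6875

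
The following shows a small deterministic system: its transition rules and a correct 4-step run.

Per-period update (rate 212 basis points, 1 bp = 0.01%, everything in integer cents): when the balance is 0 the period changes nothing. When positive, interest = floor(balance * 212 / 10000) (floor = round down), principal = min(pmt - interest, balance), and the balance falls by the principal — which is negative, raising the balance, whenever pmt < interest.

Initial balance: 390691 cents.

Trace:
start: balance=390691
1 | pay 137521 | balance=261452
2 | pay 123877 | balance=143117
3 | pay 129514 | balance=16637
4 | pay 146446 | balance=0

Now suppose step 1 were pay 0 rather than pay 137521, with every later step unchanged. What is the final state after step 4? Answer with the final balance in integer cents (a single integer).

16998

(re-executing from step 1 with the substitution; state before step 1: balance=390691)
1 | pay 0 | balance=398973
2 | pay 123877 | balance=283554
3 | pay 129514 | balance=160051
4 | pay 146446 | balance=16998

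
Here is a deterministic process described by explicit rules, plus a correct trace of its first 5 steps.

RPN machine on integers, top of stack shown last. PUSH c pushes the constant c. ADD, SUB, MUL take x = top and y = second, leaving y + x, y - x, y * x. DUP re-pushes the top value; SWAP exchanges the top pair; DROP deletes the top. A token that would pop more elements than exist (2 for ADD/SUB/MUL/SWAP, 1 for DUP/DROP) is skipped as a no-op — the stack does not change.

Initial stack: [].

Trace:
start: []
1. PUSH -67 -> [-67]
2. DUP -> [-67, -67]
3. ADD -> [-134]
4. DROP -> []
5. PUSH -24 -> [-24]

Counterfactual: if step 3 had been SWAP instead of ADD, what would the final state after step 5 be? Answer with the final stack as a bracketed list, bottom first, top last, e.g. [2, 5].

[-67, -24]

(re-executing from step 3 with the substitution; state before step 3: [-67, -67])
3. SWAP -> [-67, -67]
4. DROP -> [-67]
5. PUSH -24 -> [-67, -24]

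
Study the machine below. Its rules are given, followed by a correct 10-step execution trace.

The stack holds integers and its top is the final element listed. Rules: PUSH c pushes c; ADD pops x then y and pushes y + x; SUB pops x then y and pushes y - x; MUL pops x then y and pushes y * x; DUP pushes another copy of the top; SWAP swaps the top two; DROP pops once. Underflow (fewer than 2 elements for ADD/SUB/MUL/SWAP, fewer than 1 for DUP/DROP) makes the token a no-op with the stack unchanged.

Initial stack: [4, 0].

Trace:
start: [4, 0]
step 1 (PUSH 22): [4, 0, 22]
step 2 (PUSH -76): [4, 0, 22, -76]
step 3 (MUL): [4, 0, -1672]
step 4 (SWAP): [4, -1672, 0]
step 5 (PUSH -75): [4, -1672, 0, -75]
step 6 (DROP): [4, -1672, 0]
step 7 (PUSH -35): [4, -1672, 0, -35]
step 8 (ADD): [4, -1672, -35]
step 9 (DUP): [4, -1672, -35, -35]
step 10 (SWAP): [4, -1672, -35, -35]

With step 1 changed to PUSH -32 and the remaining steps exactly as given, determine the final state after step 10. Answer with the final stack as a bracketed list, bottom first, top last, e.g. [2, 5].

(re-executing from step 1 with the substitution; state before step 1: [4, 0])
step 1 (PUSH -32): [4, 0, -32]
step 2 (PUSH -76): [4, 0, -32, -76]
step 3 (MUL): [4, 0, 2432]
step 4 (SWAP): [4, 2432, 0]
step 5 (PUSH -75): [4, 2432, 0, -75]
step 6 (DROP): [4, 2432, 0]
step 7 (PUSH -35): [4, 2432, 0, -35]
step 8 (ADD): [4, 2432, -35]
step 9 (DUP): [4, 2432, -35, -35]
step 10 (SWAP): [4, 2432, -35, -35]

[4, 2432, -35, -35]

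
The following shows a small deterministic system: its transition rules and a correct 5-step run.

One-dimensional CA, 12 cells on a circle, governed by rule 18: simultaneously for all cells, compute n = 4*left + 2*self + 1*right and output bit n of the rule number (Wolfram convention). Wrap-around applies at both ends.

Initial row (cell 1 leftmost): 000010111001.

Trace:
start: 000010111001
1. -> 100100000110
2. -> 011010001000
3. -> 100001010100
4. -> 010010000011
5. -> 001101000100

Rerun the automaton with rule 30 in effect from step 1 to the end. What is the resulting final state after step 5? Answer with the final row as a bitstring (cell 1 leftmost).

101001110100

(re-executing steps 1..5 under rule 30; state before step 1: 000010111001)
1. -> 100110100111
2. -> 011100111100
3. -> 110011100010
4. -> 101110010110
5. -> 101001110100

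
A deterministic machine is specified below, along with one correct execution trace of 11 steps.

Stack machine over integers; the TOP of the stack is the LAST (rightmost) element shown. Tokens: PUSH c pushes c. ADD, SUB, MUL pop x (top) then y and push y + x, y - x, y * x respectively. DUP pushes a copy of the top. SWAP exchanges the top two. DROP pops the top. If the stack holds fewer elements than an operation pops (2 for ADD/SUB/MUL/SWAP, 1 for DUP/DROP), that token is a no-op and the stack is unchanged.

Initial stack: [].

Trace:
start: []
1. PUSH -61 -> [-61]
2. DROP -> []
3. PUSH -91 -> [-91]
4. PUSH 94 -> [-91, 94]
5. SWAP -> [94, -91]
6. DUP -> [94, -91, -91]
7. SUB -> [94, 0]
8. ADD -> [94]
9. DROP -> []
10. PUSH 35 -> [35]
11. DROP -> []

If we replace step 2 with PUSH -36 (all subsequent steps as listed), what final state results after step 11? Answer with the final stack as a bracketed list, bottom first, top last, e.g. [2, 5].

(re-executing from step 2 with the substitution; state before step 2: [-61])
2. PUSH -36 -> [-61, -36]
3. PUSH -91 -> [-61, -36, -91]
4. PUSH 94 -> [-61, -36, -91, 94]
5. SWAP -> [-61, -36, 94, -91]
6. DUP -> [-61, -36, 94, -91, -91]
7. SUB -> [-61, -36, 94, 0]
8. ADD -> [-61, -36, 94]
9. DROP -> [-61, -36]
10. PUSH 35 -> [-61, -36, 35]
11. DROP -> [-61, -36]

[-61, -36]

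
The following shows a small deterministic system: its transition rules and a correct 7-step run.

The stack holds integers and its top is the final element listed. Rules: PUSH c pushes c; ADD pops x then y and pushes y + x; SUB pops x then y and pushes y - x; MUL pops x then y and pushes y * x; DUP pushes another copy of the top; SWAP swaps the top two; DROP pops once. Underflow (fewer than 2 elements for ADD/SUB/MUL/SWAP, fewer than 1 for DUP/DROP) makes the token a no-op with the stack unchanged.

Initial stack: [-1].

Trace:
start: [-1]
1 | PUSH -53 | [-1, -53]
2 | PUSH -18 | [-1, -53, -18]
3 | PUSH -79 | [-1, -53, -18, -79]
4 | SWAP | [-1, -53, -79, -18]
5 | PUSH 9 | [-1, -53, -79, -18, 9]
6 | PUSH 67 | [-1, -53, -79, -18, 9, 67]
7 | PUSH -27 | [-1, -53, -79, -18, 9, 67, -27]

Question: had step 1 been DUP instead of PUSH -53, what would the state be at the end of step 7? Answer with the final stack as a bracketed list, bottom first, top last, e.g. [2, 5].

[-1, -1, -79, -18, 9, 67, -27]

(re-executing from step 1 with the substitution; state before step 1: [-1])
1 | DUP | [-1, -1]
2 | PUSH -18 | [-1, -1, -18]
3 | PUSH -79 | [-1, -1, -18, -79]
4 | SWAP | [-1, -1, -79, -18]
5 | PUSH 9 | [-1, -1, -79, -18, 9]
6 | PUSH 67 | [-1, -1, -79, -18, 9, 67]
7 | PUSH -27 | [-1, -1, -79, -18, 9, 67, -27]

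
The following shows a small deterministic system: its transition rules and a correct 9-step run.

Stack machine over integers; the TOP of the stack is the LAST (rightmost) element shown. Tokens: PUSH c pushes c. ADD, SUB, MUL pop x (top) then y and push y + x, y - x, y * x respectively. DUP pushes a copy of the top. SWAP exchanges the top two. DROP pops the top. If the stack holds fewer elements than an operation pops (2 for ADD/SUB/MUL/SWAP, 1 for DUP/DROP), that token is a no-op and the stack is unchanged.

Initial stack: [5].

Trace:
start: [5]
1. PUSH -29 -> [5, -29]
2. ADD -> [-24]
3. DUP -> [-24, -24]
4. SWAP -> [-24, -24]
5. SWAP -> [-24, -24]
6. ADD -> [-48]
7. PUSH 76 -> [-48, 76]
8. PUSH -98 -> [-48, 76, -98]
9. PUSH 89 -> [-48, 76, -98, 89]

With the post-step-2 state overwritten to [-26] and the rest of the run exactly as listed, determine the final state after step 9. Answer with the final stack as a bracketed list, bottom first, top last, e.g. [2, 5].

[-52, 76, -98, 89]

state after step 2 := [-26]
3. DUP -> [-26, -26]
4. SWAP -> [-26, -26]
5. SWAP -> [-26, -26]
6. ADD -> [-52]
7. PUSH 76 -> [-52, 76]
8. PUSH -98 -> [-52, 76, -98]
9. PUSH 89 -> [-52, 76, -98, 89]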